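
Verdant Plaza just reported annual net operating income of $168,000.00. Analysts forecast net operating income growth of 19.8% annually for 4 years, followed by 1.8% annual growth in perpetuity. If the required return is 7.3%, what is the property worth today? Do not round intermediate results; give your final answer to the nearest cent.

$5723825.26

D_1 = 201264.00000
D_2 = 241114.27200
D_3 = 288854.89786
D_4 = 346048.16763
Terminal value at year 4: TV = D_4×(1+g_2)/(r−g_2) = 352277.03465/0.055 = 6405036.99362
P_0 = D_1/(1+r)^1 + D_2/(1+r)^2 + D_3/(1+r)^3 + D_4/(1+r)^4 + TV/(1+r)^4
    = 187571.29543 + 209422.56471 + 233819.41521 + 261058.39648 + 4831953.59295 = 5723825.26477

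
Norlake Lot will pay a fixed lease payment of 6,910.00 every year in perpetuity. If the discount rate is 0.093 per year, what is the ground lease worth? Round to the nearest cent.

74301.08

Level perpetuity: PV = C / r = 6,910.00 / 0.093 = 74,301.08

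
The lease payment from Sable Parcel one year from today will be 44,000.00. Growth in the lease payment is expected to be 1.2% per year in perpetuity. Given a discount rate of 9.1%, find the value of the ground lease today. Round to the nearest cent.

556962.03

Growing perpetuity: P = D₁ / (r − g) = 44,000.0000 / (0.091 − 0.012) = 556,962.03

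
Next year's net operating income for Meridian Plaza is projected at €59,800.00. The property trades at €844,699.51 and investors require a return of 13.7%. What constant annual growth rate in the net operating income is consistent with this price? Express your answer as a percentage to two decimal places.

P = D₁/(r−g) ⇒ g = r − D₁/P = 0.137 − €59,800.00/€844,699.51 = 0.066206

6.62%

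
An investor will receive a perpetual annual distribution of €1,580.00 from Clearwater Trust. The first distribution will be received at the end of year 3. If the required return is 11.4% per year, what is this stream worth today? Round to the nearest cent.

€11168.17

Value at end of year 2: C / r = €1,580.00 / 0.114 = €13,859.6491
Discount to today: PV = €13,859.6491 / (1 + 0.114)^2 = €13,859.6491 / 1.240996 = €11,168.17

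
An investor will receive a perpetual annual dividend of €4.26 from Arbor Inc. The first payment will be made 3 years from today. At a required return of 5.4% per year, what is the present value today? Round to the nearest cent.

Value at end of year 2: C / r = €4.26 / 0.054 = €78.8889
Discount to today: PV = €78.8889 / (1 + 0.054)^2 = €78.8889 / 1.110916 = €71.01

€71.01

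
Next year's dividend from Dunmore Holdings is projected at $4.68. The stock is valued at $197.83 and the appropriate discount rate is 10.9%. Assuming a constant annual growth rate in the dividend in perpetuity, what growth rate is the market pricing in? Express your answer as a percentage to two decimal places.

8.53%

P = D₁/(r−g) ⇒ g = r − D₁/P = 0.109 − $4.68/$197.83 = 0.085343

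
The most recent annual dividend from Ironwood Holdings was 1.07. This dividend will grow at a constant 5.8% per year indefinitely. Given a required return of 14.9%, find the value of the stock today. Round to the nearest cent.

12.44

D₁ = D₀ × (1 + g) = 1.07 × 1.058 = 1.1321
Growing perpetuity: P = D₁ / (r − g) = 1.1321 / (0.149 − 0.058) = 12.44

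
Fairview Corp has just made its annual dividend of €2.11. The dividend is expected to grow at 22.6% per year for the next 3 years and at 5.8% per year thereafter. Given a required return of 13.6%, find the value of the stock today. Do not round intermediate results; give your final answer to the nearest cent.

D_1 = 2.58686
D_2 = 3.17149
D_3 = 3.88825
Terminal value at year 3: TV = D_3×(1+g_2)/(r−g_2) = 4.11377/0.078 = 52.74058
P_0 = D_1/(1+r)^1 + D_2/(1+r)^2 + D_3/(1+r)^3 + TV/(1+r)^3
    = 2.27717 + 2.45757 + 2.65228 + 35.97576 = 43.36277

€43.36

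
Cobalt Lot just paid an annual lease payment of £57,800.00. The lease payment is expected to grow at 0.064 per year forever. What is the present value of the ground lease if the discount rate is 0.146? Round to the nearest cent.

£749990.24

D₁ = D₀ × (1 + g) = £57,800.00 × 1.064 = £61,499.2000
Growing perpetuity: P = D₁ / (r − g) = £61,499.2000 / (0.146 − 0.064) = £749,990.24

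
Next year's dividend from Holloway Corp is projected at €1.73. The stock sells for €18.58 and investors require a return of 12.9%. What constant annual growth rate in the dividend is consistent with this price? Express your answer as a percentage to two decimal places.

3.59%

P = D₁/(r−g) ⇒ g = r − D₁/P = 0.129 − €1.73/€18.58 = 0.035889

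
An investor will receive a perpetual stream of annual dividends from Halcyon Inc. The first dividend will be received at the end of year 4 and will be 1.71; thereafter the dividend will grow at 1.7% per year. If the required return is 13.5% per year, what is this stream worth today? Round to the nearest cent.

9.91

Value at end of year 3: C₁ / (r − g) = 1.71 / (0.135 − 0.017) = 14.4915
Discount to today: PV = 14.4915 / (1 + 0.135)^3 = 14.4915 / 1.462135 = 9.91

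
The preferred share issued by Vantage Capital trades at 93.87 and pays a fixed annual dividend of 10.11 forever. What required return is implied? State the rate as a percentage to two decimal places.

P = C/r ⇒ r = C/P = 10.11/93.87 = 0.107702

10.77%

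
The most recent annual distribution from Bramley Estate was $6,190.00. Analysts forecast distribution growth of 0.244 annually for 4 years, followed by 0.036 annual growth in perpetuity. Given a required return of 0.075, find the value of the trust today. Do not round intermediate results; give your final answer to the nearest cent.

D_1 = 7700.36000
D_2 = 9579.24784
D_3 = 11916.58431
D_4 = 14824.23089
Terminal value at year 4: TV = D_4×(1+g_2)/(r−g_2) = 15357.90320/0.039 = 393792.38967
P_0 = D_1/(1+r)^1 + D_2/(1+r)^2 + D_3/(1+r)^3 + D_4/(1+r)^4 + TV/(1+r)^4
    = 7163.12558 + 8289.23556 + 9592.38050 + 11100.39194 + 294871.95001 = 331017.08358

$331017.08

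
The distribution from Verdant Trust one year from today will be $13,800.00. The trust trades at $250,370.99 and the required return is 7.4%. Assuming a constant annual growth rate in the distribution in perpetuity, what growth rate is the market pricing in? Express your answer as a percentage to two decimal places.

P = D₁/(r−g) ⇒ g = r − D₁/P = 0.074 − $13,800.00/$250,370.99 = 0.018882

1.89%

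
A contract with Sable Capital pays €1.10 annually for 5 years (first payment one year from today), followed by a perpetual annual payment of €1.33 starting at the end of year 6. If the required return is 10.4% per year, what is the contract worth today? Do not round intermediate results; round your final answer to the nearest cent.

PV of 5-year annuity: €1.10 × [1 − (1+0.104)^−5] / 0.104 = 4.12760
Perpetuity value at year 5: €1.33 / 0.104 = 12.78846
PV of perpetuity: 12.78846 / (1+0.104)^5 = 7.79782
Total PV = 4.12760 + 7.79782 = 11.92542

€11.93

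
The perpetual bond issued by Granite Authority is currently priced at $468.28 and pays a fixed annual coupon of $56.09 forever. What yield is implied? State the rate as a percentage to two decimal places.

P = C/r ⇒ r = C/P = $56.09/$468.28 = 0.119779

11.98%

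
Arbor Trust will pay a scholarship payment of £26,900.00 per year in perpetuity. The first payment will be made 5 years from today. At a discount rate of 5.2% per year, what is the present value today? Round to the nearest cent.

Value at end of year 4: C / r = £26,900.00 / 0.052 = £517,307.6923
Discount to today: PV = £517,307.6923 / (1 + 0.052)^4 = £517,307.6923 / 1.224794 = £422,363.11

£422363.11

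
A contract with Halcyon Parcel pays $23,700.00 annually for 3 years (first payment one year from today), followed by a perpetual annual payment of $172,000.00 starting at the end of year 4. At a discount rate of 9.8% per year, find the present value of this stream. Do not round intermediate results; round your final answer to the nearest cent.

$1384999.46

PV of 3-year annuity: $23,700.00 × [1 − (1+0.098)^−3] / 0.098 = 59146.53523
Perpetuity value at year 3: $172,000.00 / 0.098 = 1755102.04082
PV of perpetuity: 1755102.04082 / (1+0.098)^3 = 1325852.92441
Total PV = 59146.53523 + 1325852.92441 = 1384999.45964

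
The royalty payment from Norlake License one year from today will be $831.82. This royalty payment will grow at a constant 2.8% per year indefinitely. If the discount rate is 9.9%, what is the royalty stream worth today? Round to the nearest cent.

$11715.77

Growing perpetuity: P = D₁ / (r − g) = $831.8200 / (0.099 − 0.028) = $11,715.77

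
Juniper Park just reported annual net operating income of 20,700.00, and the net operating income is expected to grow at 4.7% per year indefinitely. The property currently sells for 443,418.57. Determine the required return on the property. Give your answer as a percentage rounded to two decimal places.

9.59%

D₁ = 20,700.00 × 1.047 = 21,672.9000
P = D₁/(r − g) ⇒ r = D₁/P + g = 21,672.9000/443,418.57 + 0.047 = 0.048877 + 0.047 = 0.095877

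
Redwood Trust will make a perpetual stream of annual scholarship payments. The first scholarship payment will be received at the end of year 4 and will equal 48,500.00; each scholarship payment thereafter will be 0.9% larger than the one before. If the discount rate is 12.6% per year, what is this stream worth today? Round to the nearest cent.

Value at end of year 3: C₁ / (r − g) = 48,500.00 / (0.126 − 0.009) = 414,529.9145
Discount to today: PV = 414,529.9145 / (1 + 0.126)^3 = 414,529.9145 / 1.427628 = 290,362.62

290362.62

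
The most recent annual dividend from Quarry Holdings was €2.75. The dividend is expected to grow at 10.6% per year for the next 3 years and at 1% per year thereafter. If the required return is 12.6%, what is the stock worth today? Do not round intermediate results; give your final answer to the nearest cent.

D_1 = 3.04150
D_2 = 3.36390
D_3 = 3.72047
Terminal value at year 3: TV = D_3×(1+g_2)/(r−g_2) = 3.75768/0.116 = 32.39377
P_0 = D_1/(1+r)^1 + D_2/(1+r)^2 + D_3/(1+r)^3 + TV/(1+r)^3
    = 2.70115 + 2.65318 + 2.60605 + 22.69062 = 30.65100

€30.65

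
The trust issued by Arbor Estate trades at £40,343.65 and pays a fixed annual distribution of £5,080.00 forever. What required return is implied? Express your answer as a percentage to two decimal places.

P = C/r ⇒ r = C/P = £5,080.00/£40,343.65 = 0.125918

12.59%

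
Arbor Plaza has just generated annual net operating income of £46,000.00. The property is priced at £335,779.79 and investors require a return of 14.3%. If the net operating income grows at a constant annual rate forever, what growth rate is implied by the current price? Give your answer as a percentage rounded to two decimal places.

0.53%

P = D₀(1+g)/(r−g) ⇒ P(r−g) = D₀(1+g) ⇒ g(P+D₀) = P·r − D₀
g = (P·r − D₀)/(P + D₀) = (£335,779.79×0.143 − £46,000.00) / (£335,779.79 + £46,000.00) = 0.005282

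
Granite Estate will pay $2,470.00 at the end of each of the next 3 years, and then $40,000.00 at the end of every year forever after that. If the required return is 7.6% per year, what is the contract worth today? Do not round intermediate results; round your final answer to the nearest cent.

$428894.99

PV of 3-year annuity: $2,470.00 × [1 − (1+0.076)^−3] / 0.076 = 6411.65392
Perpetuity value at year 3: $40,000.00 / 0.076 = 526315.78947
PV of perpetuity: 526315.78947 / (1+0.076)^3 = 422483.33726
Total PV = 6411.65392 + 422483.33726 = 428894.99119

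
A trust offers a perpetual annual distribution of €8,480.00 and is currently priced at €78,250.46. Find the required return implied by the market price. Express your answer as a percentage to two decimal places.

10.84%

P = C/r ⇒ r = C/P = €8,480.00/€78,250.46 = 0.108370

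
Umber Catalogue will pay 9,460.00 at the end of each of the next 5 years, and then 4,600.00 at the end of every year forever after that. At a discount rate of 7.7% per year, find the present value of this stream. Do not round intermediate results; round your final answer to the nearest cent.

PV of 5-year annuity: 9,460.00 × [1 − (1+0.077)^−5] / 0.077 = 38071.58251
Perpetuity value at year 5: 4,600.00 / 0.077 = 59740.25974
PV of perpetuity: 59740.25974 / (1+0.077)^5 = 41227.65091
Total PV = 38071.58251 + 41227.65091 = 79299.23342

79299.23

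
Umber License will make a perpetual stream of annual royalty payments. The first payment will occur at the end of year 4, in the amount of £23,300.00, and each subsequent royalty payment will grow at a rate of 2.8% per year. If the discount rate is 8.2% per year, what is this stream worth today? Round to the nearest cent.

Value at end of year 3: C₁ / (r − g) = £23,300.00 / (0.082 − 0.028) = £431,481.4815
Discount to today: PV = £431,481.4815 / (1 + 0.082)^3 = £431,481.4815 / 1.266723 = £340,628.03

£340628.03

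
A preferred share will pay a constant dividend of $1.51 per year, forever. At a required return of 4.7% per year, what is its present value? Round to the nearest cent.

$32.13

Level perpetuity: PV = C / r = $1.51 / 0.047 = $32.13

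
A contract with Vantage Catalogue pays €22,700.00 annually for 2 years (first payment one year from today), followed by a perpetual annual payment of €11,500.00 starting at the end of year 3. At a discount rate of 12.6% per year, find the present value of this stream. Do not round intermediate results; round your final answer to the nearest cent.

€110050.23

PV of 2-year annuity: €22,700.00 × [1 − (1+0.126)^−2] / 0.126 = 38063.81697
Perpetuity value at year 2: €11,500.00 / 0.126 = 91269.84127
PV of perpetuity: 91269.84127 / (1+0.126)^2 = 71986.40977
Total PV = 38063.81697 + 71986.40977 = 110050.22673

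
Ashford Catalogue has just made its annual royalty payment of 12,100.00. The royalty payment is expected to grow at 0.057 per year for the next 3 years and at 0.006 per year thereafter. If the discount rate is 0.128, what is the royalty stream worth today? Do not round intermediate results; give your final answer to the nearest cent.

114014.90

D_1 = 12789.70000
D_2 = 13518.71290
D_3 = 14289.27954
Terminal value at year 3: TV = D_3×(1+g_2)/(r−g_2) = 14375.01521/0.122 = 117827.99355
P_0 = D_1/(1+r)^1 + D_2/(1+r)^2 + D_3/(1+r)^3 + TV/(1+r)^3
    = 11338.38652 + 10624.71149 + 9955.95748 + 82095.84613 = 114014.90163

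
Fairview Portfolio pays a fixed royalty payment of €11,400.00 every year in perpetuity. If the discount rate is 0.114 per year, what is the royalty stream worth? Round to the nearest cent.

€100000.00

Level perpetuity: PV = C / r = €11,400.00 / 0.114 = €100,000.00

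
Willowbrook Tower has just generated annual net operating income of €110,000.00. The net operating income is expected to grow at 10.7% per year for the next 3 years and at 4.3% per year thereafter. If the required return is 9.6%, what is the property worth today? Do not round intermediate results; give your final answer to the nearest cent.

€2567220.38

D_1 = 121770.00000
D_2 = 134799.39000
D_3 = 149222.92473
Terminal value at year 3: TV = D_3×(1+g_2)/(r−g_2) = 155639.51049/0.053 = 2936594.53761
P_0 = D_1/(1+r)^1 + D_2/(1+r)^2 + D_3/(1+r)^3 + TV/(1+r)^3
    = 111104.01460 + 112219.10964 + 113345.39632 + 2230551.85588 = 2567220.37643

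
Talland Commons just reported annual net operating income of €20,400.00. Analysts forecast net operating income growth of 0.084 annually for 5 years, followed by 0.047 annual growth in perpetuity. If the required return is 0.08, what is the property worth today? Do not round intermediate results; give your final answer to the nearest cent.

D_1 = 22113.60000
D_2 = 23971.14240
D_3 = 25984.71836
D_4 = 28167.43470
D_5 = 30533.49922
Terminal value at year 5: TV = D_5×(1+g_2)/(r−g_2) = 31968.57368/0.033 = 968744.65704
P_0 = D_1/(1+r)^1 + D_2/(1+r)^2 + D_3/(1+r)^3 + D_4/(1+r)^4 + D_5/(1+r)^5 + TV/(1+r)^5
    = 20475.55556 + 20551.39095 + 20627.50721 + 20703.90538 + 20780.58652 + 659311.33580 = 762450.28141

€762450.28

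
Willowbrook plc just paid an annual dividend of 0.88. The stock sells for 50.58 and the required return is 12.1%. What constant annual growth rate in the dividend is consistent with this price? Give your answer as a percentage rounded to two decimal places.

10.18%

P = D₀(1+g)/(r−g) ⇒ P(r−g) = D₀(1+g) ⇒ g(P+D₀) = P·r − D₀
g = (P·r − D₀)/(P + D₀) = (50.58×0.121 − 0.88) / (50.58 + 0.88) = 0.101830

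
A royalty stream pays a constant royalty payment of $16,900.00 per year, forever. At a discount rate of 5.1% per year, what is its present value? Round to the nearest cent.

Level perpetuity: PV = C / r = $16,900.00 / 0.051 = $331,372.55

$331372.55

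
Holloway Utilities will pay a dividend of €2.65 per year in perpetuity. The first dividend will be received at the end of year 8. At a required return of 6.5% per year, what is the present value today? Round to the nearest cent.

€26.24

Value at end of year 7: C / r = €2.65 / 0.065 = €40.7692
Discount to today: PV = €40.7692 / (1 + 0.065)^7 = €40.7692 / 1.553987 = €26.24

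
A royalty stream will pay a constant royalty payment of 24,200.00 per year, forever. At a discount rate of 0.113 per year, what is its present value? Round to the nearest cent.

214159.29

Level perpetuity: PV = C / r = 24,200.00 / 0.113 = 214,159.29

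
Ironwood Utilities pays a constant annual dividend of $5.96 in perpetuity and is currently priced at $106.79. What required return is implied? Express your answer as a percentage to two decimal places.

P = C/r ⇒ r = C/P = $5.96/$106.79 = 0.055810

5.58%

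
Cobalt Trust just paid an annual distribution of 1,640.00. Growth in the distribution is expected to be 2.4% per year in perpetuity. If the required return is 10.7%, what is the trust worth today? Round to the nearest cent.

20233.25

D₁ = D₀ × (1 + g) = 1,640.00 × 1.024 = 1,679.3600
Growing perpetuity: P = D₁ / (r − g) = 1,679.3600 / (0.107 − 0.024) = 20,233.25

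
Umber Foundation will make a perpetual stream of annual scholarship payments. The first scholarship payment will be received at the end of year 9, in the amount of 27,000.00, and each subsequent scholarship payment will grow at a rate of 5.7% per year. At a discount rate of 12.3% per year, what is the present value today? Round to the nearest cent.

Value at end of year 8: C₁ / (r − g) = 27,000.00 / (0.123 − 0.057) = 409,090.9091
Discount to today: PV = 409,090.9091 / (1 + 0.123)^8 = 409,090.9091 / 2.529520 = 161,726.72

161726.72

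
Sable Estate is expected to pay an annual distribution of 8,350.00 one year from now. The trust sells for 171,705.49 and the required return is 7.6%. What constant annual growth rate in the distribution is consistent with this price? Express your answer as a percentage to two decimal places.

P = D₁/(r−g) ⇒ g = r − D₁/P = 0.076 − 8,350.00/171,705.49 = 0.027370

2.74%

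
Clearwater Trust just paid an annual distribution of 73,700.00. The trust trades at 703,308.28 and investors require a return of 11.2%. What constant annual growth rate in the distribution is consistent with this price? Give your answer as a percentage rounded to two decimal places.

P = D₀(1+g)/(r−g) ⇒ P(r−g) = D₀(1+g) ⇒ g(P+D₀) = P·r − D₀
g = (P·r − D₀)/(P + D₀) = (703,308.28×0.112 − 73,700.00) / (703,308.28 + 73,700.00) = 0.006526

0.65%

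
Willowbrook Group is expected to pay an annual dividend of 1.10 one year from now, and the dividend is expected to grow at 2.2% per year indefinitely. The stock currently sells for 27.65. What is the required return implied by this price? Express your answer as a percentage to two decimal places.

P = D₁/(r − g) ⇒ r = D₁/P + g = 1.1000/27.65 + 0.022 = 0.039783 + 0.022 = 0.061783

6.18%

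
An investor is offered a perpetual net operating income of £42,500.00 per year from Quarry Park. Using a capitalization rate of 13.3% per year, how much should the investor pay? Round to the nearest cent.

Level perpetuity: PV = C / r = £42,500.00 / 0.133 = £319,548.87

£319548.87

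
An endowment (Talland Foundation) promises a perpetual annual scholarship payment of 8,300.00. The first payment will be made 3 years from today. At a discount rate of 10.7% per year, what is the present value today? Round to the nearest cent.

63299.32

Value at end of year 2: C / r = 8,300.00 / 0.107 = 77,570.0935
Discount to today: PV = 77,570.0935 / (1 + 0.107)^2 = 77,570.0935 / 1.225449 = 63,299.32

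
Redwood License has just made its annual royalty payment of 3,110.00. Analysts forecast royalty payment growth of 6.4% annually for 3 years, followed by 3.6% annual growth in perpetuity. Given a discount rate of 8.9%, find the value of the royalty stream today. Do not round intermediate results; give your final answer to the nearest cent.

65608.47

D_1 = 3309.04000
D_2 = 3520.81856
D_3 = 3746.15095
Terminal value at year 3: TV = D_3×(1+g_2)/(r−g_2) = 3881.01238/0.053 = 73226.64872
P_0 = D_1/(1+r)^1 + D_2/(1+r)^2 + D_3/(1+r)^3 + TV/(1+r)^3
    = 3038.60422 + 2968.84747 + 2900.69211 + 56700.32124 = 65608.46505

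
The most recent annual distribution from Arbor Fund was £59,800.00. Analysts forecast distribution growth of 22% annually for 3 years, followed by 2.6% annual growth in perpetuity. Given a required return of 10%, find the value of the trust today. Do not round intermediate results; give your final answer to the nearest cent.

£1352611.08

D_1 = 72956.00000
D_2 = 89006.32000
D_3 = 108587.71040
Terminal value at year 3: TV = D_3×(1+g_2)/(r−g_2) = 111410.99087/0.074 = 1505553.93068
P_0 = D_1/(1+r)^1 + D_2/(1+r)^2 + D_3/(1+r)^3 + TV/(1+r)^3
    = 66323.63636 + 73558.94215 + 81583.55402 + 1131144.95168 = 1352611.08421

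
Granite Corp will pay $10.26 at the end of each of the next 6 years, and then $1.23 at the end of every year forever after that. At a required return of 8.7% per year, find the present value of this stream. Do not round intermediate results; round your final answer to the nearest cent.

PV of 6-year annuity: $10.26 × [1 − (1+0.087)^−6] / 0.087 = 46.44012
Perpetuity value at year 6: $1.23 / 0.087 = 14.13793
PV of perpetuity: 14.13793 / (1+0.087)^6 = 8.57055
Total PV = 46.44012 + 8.57055 = 55.01067

$55.01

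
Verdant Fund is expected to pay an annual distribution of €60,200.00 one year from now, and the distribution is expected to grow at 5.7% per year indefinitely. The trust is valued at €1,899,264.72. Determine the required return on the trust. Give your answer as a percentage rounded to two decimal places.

8.87%

P = D₁/(r − g) ⇒ r = D₁/P + g = €60,200.0000/€1,899,264.72 + 0.057 = 0.031696 + 0.057 = 0.088696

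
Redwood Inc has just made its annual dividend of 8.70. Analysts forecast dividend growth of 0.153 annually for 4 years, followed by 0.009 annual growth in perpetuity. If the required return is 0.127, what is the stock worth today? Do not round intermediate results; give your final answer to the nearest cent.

118.35

D_1 = 10.03110
D_2 = 11.56586
D_3 = 13.33543
D_4 = 15.37576
Terminal value at year 4: TV = D_4×(1+g_2)/(r−g_2) = 15.51414/0.118 = 131.47575
P_0 = D_1/(1+r)^1 + D_2/(1+r)^2 + D_3/(1+r)^3 + D_4/(1+r)^4 + TV/(1+r)^4
    = 8.90071 + 9.10605 + 9.31613 + 9.53105 + 81.49857 = 118.35251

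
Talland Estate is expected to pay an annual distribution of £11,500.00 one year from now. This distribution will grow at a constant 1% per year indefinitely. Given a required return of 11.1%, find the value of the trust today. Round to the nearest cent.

Growing perpetuity: P = D₁ / (r − g) = £11,500.0000 / (0.111 − 0.01) = £113,861.39

£113861.39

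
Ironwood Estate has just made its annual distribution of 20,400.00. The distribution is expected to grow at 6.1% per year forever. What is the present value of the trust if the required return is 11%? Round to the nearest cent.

D₁ = D₀ × (1 + g) = 20,400.00 × 1.061 = 21,644.4000
Growing perpetuity: P = D₁ / (r − g) = 21,644.4000 / (0.11 − 0.061) = 441,722.45

441722.45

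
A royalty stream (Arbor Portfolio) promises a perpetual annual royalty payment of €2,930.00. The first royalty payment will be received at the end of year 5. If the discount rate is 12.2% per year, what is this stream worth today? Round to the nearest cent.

€15154.32

Value at end of year 4: C / r = €2,930.00 / 0.122 = €24,016.3934
Discount to today: PV = €24,016.3934 / (1 + 0.122)^4 = €24,016.3934 / 1.584789 = €15,154.32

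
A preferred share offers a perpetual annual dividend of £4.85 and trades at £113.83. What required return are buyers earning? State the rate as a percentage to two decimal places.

P = C/r ⇒ r = C/P = £4.85/£113.83 = 0.042607

4.26%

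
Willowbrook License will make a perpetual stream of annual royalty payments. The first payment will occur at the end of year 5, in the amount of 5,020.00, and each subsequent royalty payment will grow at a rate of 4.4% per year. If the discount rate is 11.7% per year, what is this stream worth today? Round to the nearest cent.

44174.15

Value at end of year 4: C₁ / (r − g) = 5,020.00 / (0.117 − 0.044) = 68,767.1233
Discount to today: PV = 68,767.1233 / (1 + 0.117)^4 = 68,767.1233 / 1.556728 = 44,174.15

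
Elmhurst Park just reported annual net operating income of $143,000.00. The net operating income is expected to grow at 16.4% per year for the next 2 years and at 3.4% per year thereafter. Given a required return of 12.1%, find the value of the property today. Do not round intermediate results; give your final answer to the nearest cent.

$2135115.94

D_1 = 166452.00000
D_2 = 193750.12800
Terminal value at year 2: TV = D_2×(1+g_2)/(r−g_2) = 200337.63235/0.087 = 2302731.40634
P_0 = D_1/(1+r)^1 + D_2/(1+r)^2 + TV/(1+r)^2
    = 148485.28100 + 154180.96974 + 1832449.68638 = 2135115.93713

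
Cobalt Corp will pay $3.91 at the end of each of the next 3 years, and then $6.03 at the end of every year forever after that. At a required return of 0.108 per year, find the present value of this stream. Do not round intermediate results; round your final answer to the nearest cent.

$50.63

PV of 3-year annuity: $3.91 × [1 − (1+0.108)^−3] / 0.108 = 9.58826
Perpetuity value at year 3: $6.03 / 0.108 = 55.83333
PV of perpetuity: 55.83333 / (1+0.108)^3 = 41.04632
Total PV = 9.58826 + 41.04632 = 50.63458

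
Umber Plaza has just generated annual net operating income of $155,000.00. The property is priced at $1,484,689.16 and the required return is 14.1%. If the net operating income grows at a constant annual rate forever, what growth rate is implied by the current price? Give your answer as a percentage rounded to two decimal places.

3.31%

P = D₀(1+g)/(r−g) ⇒ P(r−g) = D₀(1+g) ⇒ g(P+D₀) = P·r − D₀
g = (P·r − D₀)/(P + D₀) = ($1,484,689.16×0.141 − $155,000.00) / ($1,484,689.16 + $155,000.00) = 0.033141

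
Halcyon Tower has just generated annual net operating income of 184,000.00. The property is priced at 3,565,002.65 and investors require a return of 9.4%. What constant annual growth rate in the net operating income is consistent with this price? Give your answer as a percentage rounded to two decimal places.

4.03%

P = D₀(1+g)/(r−g) ⇒ P(r−g) = D₀(1+g) ⇒ g(P+D₀) = P·r − D₀
g = (P·r − D₀)/(P + D₀) = (3,565,002.65×0.094 − 184,000.00) / (3,565,002.65 + 184,000.00) = 0.040307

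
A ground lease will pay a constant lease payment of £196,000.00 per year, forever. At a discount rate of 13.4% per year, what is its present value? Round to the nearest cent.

£1462686.57

Level perpetuity: PV = C / r = £196,000.00 / 0.134 = £1,462,686.57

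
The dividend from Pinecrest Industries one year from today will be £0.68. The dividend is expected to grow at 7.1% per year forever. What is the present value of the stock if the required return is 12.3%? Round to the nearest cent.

Growing perpetuity: P = D₁ / (r − g) = £0.6800 / (0.123 − 0.071) = £13.08

£13.08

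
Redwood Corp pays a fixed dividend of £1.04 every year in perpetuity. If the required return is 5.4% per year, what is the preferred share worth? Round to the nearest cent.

Level perpetuity: PV = C / r = £1.04 / 0.054 = £19.26

£19.26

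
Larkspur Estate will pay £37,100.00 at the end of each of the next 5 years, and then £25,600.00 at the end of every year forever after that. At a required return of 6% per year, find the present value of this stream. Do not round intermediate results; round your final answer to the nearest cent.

£475108.85

PV of 5-year annuity: £37,100.00 × [1 − (1+0.06)^−5] / 0.06 = 156278.69644
Perpetuity value at year 5: £25,600.00 / 0.06 = 426666.66667
PV of perpetuity: 426666.66667 / (1+0.06)^5 = 318830.15376
Total PV = 156278.69644 + 318830.15376 = 475108.85020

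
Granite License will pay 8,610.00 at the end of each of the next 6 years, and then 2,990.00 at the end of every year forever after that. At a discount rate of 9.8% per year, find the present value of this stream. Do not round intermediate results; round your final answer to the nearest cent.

PV of 6-year annuity: 8,610.00 × [1 − (1+0.098)^−6] / 0.098 = 37719.60129
Perpetuity value at year 6: 2,990.00 / 0.098 = 30510.20408
PV of perpetuity: 30510.20408 / (1+0.098)^6 = 17411.29492
Total PV = 37719.60129 + 17411.29492 = 55130.89621

55130.90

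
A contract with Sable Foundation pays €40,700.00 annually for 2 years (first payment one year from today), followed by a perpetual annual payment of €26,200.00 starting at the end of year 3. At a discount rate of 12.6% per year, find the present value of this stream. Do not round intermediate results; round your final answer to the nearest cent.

PV of 2-year annuity: €40,700.00 × [1 − (1+0.126)^−2] / 0.126 = 68246.57932
Perpetuity value at year 2: €26,200.00 / 0.126 = 207936.50794
PV of perpetuity: 207936.50794 / (1+0.126)^2 = 164003.82051
Total PV = 68246.57932 + 164003.82051 = 232250.39983

€232250.40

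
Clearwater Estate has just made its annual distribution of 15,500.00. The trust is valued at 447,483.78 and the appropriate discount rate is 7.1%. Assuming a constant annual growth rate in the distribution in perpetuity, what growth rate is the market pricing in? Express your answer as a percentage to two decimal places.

P = D₀(1+g)/(r−g) ⇒ P(r−g) = D₀(1+g) ⇒ g(P+D₀) = P·r − D₀
g = (P·r − D₀)/(P + D₀) = (447,483.78×0.071 − 15,500.00) / (447,483.78 + 15,500.00) = 0.035145

3.51%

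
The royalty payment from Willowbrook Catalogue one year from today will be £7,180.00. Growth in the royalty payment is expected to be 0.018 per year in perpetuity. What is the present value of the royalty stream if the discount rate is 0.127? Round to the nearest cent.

£65871.56

Growing perpetuity: P = D₁ / (r − g) = £7,180.0000 / (0.127 − 0.018) = £65,871.56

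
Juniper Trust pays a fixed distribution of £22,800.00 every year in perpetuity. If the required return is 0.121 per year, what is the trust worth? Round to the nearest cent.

£188429.75

Level perpetuity: PV = C / r = £22,800.00 / 0.121 = £188,429.75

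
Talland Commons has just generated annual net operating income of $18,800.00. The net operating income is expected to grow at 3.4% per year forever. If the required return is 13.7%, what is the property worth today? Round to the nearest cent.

D₁ = D₀ × (1 + g) = $18,800.00 × 1.034 = $19,439.2000
Growing perpetuity: P = D₁ / (r − g) = $19,439.2000 / (0.137 − 0.034) = $188,730.10

$188730.10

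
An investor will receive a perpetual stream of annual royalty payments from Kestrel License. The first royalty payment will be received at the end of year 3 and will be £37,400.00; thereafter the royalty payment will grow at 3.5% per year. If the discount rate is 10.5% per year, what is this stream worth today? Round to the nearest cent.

£437571.48

Value at end of year 2: C₁ / (r − g) = £37,400.00 / (0.105 − 0.035) = £534,285.7143
Discount to today: PV = £534,285.7143 / (1 + 0.105)^2 = £534,285.7143 / 1.221025 = £437,571.48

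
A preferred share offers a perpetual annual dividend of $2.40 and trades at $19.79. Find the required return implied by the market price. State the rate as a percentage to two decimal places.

12.13%

P = C/r ⇒ r = C/P = $2.40/$19.79 = 0.121273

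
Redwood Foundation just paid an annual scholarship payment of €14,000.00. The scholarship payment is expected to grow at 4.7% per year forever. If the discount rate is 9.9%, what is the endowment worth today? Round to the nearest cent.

€281884.62

D₁ = D₀ × (1 + g) = €14,000.00 × 1.047 = €14,658.0000
Growing perpetuity: P = D₁ / (r − g) = €14,658.0000 / (0.099 − 0.047) = €281,884.62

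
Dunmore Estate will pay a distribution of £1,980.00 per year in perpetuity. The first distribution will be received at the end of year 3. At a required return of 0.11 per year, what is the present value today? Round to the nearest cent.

£14609.20

Value at end of year 2: C / r = £1,980.00 / 0.11 = £18,000.0000
Discount to today: PV = £18,000.0000 / (1 + 0.11)^2 = £18,000.0000 / 1.232100 = £14,609.20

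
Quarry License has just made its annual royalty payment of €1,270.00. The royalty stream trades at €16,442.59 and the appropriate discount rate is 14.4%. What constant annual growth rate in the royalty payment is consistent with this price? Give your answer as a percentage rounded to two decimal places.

6.20%

P = D₀(1+g)/(r−g) ⇒ P(r−g) = D₀(1+g) ⇒ g(P+D₀) = P·r − D₀
g = (P·r − D₀)/(P + D₀) = (€16,442.59×0.144 − €1,270.00) / (€16,442.59 + €1,270.00) = 0.061975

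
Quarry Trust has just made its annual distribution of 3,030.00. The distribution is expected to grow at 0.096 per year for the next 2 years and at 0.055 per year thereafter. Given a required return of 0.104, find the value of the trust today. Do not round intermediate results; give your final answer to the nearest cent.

70290.00

D_1 = 3320.88000
D_2 = 3639.68448
Terminal value at year 2: TV = D_2×(1+g_2)/(r−g_2) = 3839.86713/0.049 = 78364.63523
P_0 = D_1/(1+r)^1 + D_2/(1+r)^2 + TV/(1+r)^2
    = 3008.04348 + 2986.24606 + 64295.70602 = 70289.99556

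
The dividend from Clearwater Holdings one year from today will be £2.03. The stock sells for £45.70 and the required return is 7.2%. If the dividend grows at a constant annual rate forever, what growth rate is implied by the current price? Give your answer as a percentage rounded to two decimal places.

P = D₁/(r−g) ⇒ g = r − D₁/P = 0.072 − £2.03/£45.70 = 0.027580

2.76%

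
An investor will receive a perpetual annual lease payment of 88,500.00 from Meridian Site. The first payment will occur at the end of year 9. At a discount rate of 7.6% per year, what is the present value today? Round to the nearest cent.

Value at end of year 8: C / r = 88,500.00 / 0.076 = 1,164,473.6842
Discount to today: PV = 1,164,473.6842 / (1 + 0.076)^8 = 1,164,473.6842 / 1.796794 = 648,084.31

648084.31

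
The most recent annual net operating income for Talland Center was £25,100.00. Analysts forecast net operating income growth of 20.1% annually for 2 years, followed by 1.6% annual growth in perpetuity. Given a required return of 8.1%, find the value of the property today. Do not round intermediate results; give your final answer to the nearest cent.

£543139.49

D_1 = 30145.10000
D_2 = 36204.26510
Terminal value at year 2: TV = D_2×(1+g_2)/(r−g_2) = 36783.53334/0.065 = 565900.51295
P_0 = D_1/(1+r)^1 + D_2/(1+r)^2 + TV/(1+r)^2
    = 27886.30897 + 30981.92144 + 484271.26436 = 543139.49477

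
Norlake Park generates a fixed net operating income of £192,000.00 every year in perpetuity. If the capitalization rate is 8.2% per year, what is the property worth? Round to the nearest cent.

Level perpetuity: PV = C / r = £192,000.00 / 0.082 = £2,341,463.41

£2341463.41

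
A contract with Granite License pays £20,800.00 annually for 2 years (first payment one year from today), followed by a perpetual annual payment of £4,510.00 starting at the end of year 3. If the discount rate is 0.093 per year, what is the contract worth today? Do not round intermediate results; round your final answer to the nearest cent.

£77034.36

PV of 2-year annuity: £20,800.00 × [1 − (1+0.093)^−2] / 0.093 = 36441.16389
Perpetuity value at year 2: £4,510.00 / 0.093 = 48494.62366
PV of perpetuity: 48494.62366 / (1+0.093)^2 = 40593.19822
Total PV = 36441.16389 + 40593.19822 = 77034.36211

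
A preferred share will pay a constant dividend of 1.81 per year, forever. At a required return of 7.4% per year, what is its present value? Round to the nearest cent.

Level perpetuity: PV = C / r = 1.81 / 0.074 = 24.46

24.46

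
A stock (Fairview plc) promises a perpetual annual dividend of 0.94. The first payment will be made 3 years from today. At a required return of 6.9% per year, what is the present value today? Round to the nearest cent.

11.92

Value at end of year 2: C / r = 0.94 / 0.069 = 13.6232
Discount to today: PV = 13.6232 / (1 + 0.069)^2 = 13.6232 / 1.142761 = 11.92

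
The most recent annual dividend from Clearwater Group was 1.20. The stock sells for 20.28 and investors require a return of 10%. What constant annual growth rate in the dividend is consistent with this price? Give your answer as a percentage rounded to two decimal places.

P = D₀(1+g)/(r−g) ⇒ P(r−g) = D₀(1+g) ⇒ g(P+D₀) = P·r − D₀
g = (P·r − D₀)/(P + D₀) = (20.28×0.1 − 1.20) / (20.28 + 1.20) = 0.038547

3.85%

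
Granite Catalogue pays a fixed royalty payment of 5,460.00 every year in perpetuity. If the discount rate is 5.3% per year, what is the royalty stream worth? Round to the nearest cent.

103018.87

Level perpetuity: PV = C / r = 5,460.00 / 0.053 = 103,018.87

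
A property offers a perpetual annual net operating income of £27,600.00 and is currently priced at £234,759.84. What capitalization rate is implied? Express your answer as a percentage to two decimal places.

11.76%

P = C/r ⇒ r = C/P = £27,600.00/£234,759.84 = 0.117567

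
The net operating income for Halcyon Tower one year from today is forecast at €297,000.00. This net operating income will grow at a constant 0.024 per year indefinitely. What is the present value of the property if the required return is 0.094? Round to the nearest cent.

€4242857.14

Growing perpetuity: P = D₁ / (r − g) = €297,000.0000 / (0.094 − 0.024) = €4,242,857.14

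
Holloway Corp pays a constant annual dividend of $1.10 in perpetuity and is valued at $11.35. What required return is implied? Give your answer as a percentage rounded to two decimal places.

9.69%

P = C/r ⇒ r = C/P = $1.10/$11.35 = 0.096916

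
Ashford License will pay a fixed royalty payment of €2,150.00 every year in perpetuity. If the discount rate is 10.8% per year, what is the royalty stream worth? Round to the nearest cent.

€19907.41

Level perpetuity: PV = C / r = €2,150.00 / 0.108 = €19,907.41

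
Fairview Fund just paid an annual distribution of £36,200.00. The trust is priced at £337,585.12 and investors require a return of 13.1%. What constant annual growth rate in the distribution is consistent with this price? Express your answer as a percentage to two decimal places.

P = D₀(1+g)/(r−g) ⇒ P(r−g) = D₀(1+g) ⇒ g(P+D₀) = P·r − D₀
g = (P·r − D₀)/(P + D₀) = (£337,585.12×0.131 − £36,200.00) / (£337,585.12 + £36,200.00) = 0.021466

2.15%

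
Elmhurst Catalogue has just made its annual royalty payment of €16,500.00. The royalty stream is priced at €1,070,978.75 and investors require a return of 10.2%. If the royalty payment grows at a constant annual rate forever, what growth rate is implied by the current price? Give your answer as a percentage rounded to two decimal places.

P = D₀(1+g)/(r−g) ⇒ P(r−g) = D₀(1+g) ⇒ g(P+D₀) = P·r − D₀
g = (P·r − D₀)/(P + D₀) = (€1,070,978.75×0.102 − €16,500.00) / (€1,070,978.75 + €16,500.00) = 0.085280

8.53%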